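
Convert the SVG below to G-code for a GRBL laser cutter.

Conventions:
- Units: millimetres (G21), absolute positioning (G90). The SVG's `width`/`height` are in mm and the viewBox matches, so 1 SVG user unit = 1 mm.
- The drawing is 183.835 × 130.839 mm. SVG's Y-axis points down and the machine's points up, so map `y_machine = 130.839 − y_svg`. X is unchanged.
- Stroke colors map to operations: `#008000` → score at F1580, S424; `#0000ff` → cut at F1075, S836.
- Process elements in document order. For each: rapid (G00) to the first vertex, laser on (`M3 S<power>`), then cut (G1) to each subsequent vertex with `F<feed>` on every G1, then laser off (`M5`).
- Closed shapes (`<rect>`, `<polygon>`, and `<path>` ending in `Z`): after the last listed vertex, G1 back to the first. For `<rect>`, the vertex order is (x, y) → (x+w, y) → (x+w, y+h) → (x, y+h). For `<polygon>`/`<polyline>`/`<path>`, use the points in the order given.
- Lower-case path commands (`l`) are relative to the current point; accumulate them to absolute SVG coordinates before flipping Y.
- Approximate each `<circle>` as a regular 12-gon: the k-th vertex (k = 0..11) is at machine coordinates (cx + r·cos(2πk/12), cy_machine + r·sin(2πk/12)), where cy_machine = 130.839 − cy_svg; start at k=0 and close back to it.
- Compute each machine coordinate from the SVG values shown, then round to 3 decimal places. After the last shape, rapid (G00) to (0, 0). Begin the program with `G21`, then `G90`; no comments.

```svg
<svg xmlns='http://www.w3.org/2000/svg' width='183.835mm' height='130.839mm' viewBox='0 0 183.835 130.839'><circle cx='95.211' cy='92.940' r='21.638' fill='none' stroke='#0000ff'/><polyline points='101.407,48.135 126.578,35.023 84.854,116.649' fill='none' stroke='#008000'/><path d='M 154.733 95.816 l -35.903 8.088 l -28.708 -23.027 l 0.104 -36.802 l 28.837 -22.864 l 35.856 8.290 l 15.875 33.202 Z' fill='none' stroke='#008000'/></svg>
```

Since the viewBox matches the mm dimensions, user units are millimetres directly. The only transform is the Y-flip y_m = 130.839 − y_svg.

Shape 1 is a circle drawn with `<circle>`. Its stroke #0000ff means cut at S836, F1075. After flipping Y the toolpath is (116.849,37.899) → (113.950,48.718) → (106.030,56.638) → (95.211,59.537) → (84.392,56.638) → (76.472,48.718) → (73.573,37.899) → (76.472,27.080) → (84.392,19.160) → (95.211,16.261) → (106.030,19.160) → (113.950,27.080) → (116.849,37.899), returning to the start.

Shape 2 is a open polyline drawn with `<polyline>`. Its stroke #008000 means score at S424, F1580. After flipping Y the toolpath is (101.407,82.704) → (126.578,95.816) → (84.854,14.190).

Shape 3 is a regular polygon drawn with `<path>`. Its stroke #008000 means score at S424, F1580. After flipping Y the toolpath is (154.733,35.023) → (118.830,26.935) → (90.122,49.962) → (90.226,86.764) → (119.063,109.628) → (154.919,101.338) → (170.794,68.136) → (154.733,35.023), returning to the start.

G21
G90
G00 X116.849 Y37.899
M3 S836
G1 X113.950 Y48.718 F1075
G1 X106.030 Y56.638 F1075
G1 X95.211 Y59.537 F1075
G1 X84.392 Y56.638 F1075
G1 X76.472 Y48.718 F1075
G1 X73.573 Y37.899 F1075
G1 X76.472 Y27.080 F1075
G1 X84.392 Y19.160 F1075
G1 X95.211 Y16.261 F1075
G1 X106.030 Y19.160 F1075
G1 X113.950 Y27.080 F1075
G1 X116.849 Y37.899 F1075
M5
G00 X101.407 Y82.704
M3 S424
G1 X126.578 Y95.816 F1580
G1 X84.854 Y14.190 F1580
M5
G00 X154.733 Y35.023
M3 S424
G1 X118.830 Y26.935 F1580
G1 X90.122 Y49.962 F1580
G1 X90.226 Y86.764 F1580
G1 X119.063 Y109.628 F1580
G1 X154.919 Y101.338 F1580
G1 X170.794 Y68.136 F1580
G1 X154.733 Y35.023 F1580
M5
G00 X0.000 Y0.000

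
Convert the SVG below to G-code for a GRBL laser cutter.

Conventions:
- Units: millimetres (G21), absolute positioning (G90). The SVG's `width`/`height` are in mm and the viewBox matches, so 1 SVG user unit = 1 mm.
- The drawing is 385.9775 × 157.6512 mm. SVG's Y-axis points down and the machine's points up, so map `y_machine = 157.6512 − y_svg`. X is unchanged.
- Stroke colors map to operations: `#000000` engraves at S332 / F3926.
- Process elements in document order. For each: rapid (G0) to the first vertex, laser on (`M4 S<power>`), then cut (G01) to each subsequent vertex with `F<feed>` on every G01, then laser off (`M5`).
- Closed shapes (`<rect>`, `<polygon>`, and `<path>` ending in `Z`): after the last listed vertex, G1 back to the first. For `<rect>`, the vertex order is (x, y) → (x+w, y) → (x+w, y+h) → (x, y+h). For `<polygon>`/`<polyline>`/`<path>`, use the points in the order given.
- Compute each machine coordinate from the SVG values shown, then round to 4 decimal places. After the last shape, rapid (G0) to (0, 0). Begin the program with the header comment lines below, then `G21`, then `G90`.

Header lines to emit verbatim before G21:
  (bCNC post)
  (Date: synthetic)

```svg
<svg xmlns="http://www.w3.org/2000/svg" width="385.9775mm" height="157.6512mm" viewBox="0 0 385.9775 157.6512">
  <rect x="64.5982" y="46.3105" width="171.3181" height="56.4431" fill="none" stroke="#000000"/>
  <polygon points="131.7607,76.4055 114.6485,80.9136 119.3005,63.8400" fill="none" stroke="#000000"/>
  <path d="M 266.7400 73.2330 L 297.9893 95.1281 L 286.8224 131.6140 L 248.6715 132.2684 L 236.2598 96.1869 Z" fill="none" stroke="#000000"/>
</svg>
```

(bCNC post)
(Date: synthetic)
G21
G90
G0 X64.5982 Y111.3407
M4 S332
G01 X235.9163 Y111.3407 F3926
G01 X235.9163 Y54.8976 F3926
G01 X64.5982 Y54.8976 F3926
G01 X64.5982 Y111.3407 F3926
M5
G0 X131.7607 Y81.2457
M4 S332
G01 X114.6485 Y76.7376 F3926
G01 X119.3005 Y93.8112 F3926
G01 X131.7607 Y81.2457 F3926
M5
G0 X266.7400 Y84.4182
M4 S332
G01 X297.9893 Y62.5231 F3926
G01 X286.8224 Y26.0372 F3926
G01 X248.6715 Y25.3828 F3926
G01 X236.2598 Y61.4643 F3926
G01 X266.7400 Y84.4182 F3926
M5
G0 X0.0000 Y0.0000

viewBox `0 0 385.9775 157.6512` with mm width/height → 1 unit = 1 mm. Flip: y_m = 157.6512 − y_svg.

**Shape 1** — `<rect>` rectangle, stroke `#000000` → engrave (S332, F3926). Machine vertices: (64.5982,111.3407) → (235.9163,111.3407) → (235.9163,54.8976) → (64.5982,54.8976) → (64.5982,111.3407). Closed: final G1 returns to the first vertex.

**Shape 2** — `<polygon>` regular polygon, stroke `#000000` → engrave (S332, F3926). Machine vertices: (131.7607,81.2457) → (114.6485,76.7376) → (119.3005,93.8112) → (131.7607,81.2457). Closed: final G1 returns to the first vertex.

**Shape 3** — `<path>` regular polygon, stroke `#000000` → engrave (S332, F3926). Machine vertices: (266.7400,84.4182) → (297.9893,62.5231) → (286.8224,26.0372) → (248.6715,25.3828) → (236.2598,61.4643) → (266.7400,84.4182). Closed: final G1 returns to the first vertex.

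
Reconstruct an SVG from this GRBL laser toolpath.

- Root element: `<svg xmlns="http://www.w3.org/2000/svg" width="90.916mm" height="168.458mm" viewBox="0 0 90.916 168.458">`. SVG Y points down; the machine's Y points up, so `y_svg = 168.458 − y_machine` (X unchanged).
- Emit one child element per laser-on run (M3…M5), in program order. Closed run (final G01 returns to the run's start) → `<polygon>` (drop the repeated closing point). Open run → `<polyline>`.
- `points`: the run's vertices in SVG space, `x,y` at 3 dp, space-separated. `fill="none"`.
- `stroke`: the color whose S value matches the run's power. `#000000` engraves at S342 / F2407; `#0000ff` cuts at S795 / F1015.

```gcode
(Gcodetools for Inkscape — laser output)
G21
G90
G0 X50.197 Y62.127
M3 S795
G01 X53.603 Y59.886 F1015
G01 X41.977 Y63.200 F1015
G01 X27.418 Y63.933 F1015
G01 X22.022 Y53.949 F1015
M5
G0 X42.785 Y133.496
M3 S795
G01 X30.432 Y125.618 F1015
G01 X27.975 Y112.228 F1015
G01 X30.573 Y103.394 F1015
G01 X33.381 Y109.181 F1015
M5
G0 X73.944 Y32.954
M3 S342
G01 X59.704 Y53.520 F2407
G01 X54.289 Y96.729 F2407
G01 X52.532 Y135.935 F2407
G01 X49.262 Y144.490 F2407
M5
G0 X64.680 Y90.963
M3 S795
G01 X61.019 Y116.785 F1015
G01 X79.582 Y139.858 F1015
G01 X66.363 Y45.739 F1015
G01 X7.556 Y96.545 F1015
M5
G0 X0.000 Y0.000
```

Machine Y-up, SVG Y-down with viewBox height 168.458, so y_svg = 168.458 − y_machine; X carries over.

Run 1: the run's S795 means `#0000ff` (cut). The run is open, so emit a `<polyline>` with points (Y-flipped): 50.197,106.331 53.603,108.572 41.977,105.258 27.418,104.525 22.022,114.509.

Run 2: the run's S795 means `#0000ff` (cut). The run is open, so emit a `<polyline>` with points (Y-flipped): 42.785,34.962 30.432,42.840 27.975,56.230 30.573,65.064 33.381,59.277.

Run 3: the run's S342 means `#000000` (engrave). The run is open, so emit a `<polyline>` with points (Y-flipped): 73.944,135.504 59.704,114.938 54.289,71.729 52.532,32.523 49.262,23.968.

Run 4: power S795 maps to stroke `#0000ff` (cut). The run is open, so emit a `<polyline>` with points (Y-flipped): 64.680,77.495 61.019,51.673 79.582,28.600 66.363,122.719 7.556,71.913.

<svg xmlns="http://www.w3.org/2000/svg" width="90.916mm" height="168.458mm" viewBox="0 0 90.916 168.458">
  <polyline points="50.197,106.331 53.603,108.572 41.977,105.258 27.418,104.525 22.022,114.509" fill="none" stroke="#0000ff"/>
  <polyline points="42.785,34.962 30.432,42.840 27.975,56.230 30.573,65.064 33.381,59.277" fill="none" stroke="#0000ff"/>
  <polyline points="73.944,135.504 59.704,114.938 54.289,71.729 52.532,32.523 49.262,23.968" fill="none" stroke="#000000"/>
  <polyline points="64.680,77.495 61.019,51.673 79.582,28.600 66.363,122.719 7.556,71.913" fill="none" stroke="#0000ff"/>
</svg>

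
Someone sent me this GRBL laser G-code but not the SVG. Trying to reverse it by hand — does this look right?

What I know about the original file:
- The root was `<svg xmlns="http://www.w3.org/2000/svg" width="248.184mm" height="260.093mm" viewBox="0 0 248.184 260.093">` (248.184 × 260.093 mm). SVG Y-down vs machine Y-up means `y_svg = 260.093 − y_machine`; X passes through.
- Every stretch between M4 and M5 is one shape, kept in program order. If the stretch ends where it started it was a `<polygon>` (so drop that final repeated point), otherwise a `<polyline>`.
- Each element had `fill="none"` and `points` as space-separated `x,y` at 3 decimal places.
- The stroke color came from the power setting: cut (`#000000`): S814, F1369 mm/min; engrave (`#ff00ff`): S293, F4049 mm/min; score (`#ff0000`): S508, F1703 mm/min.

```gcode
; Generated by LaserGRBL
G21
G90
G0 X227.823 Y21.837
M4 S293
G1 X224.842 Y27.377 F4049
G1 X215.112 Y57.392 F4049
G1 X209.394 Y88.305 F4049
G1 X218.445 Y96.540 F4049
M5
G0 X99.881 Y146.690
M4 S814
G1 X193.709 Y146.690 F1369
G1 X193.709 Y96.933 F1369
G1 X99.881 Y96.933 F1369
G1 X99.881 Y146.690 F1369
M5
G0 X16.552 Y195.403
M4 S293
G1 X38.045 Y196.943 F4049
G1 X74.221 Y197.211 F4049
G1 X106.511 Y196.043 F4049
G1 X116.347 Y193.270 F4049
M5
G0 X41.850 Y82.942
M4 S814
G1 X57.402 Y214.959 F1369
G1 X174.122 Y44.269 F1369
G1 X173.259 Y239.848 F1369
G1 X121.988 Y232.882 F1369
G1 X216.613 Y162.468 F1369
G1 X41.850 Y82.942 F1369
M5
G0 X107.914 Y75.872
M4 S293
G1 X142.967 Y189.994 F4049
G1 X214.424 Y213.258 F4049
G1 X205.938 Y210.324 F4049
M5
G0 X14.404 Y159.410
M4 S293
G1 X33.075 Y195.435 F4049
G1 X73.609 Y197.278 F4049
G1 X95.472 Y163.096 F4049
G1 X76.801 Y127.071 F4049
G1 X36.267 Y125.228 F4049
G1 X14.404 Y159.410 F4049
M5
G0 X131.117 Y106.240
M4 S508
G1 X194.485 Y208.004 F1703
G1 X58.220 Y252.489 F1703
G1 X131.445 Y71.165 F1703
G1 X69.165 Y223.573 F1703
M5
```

Machine Y-up, SVG Y-down with viewBox height 260.093, so y_svg = 260.093 − y_machine; X carries over.

Run 1: the run's S293 means `#ff00ff` (engrave). The run is open, so emit a `<polyline>` with points (Y-flipped): 227.823,238.256 224.842,232.716 215.112,202.701 209.394,171.788 218.445,163.553.

Run 2: S814 ⇒ cut layer `#000000`. The run returns to its start, so emit a `<polygon>` with points (Y-flipped): 99.881,113.403 193.709,113.403 193.709,163.160 99.881,163.160.

Run 3: power S293 maps to stroke `#ff00ff` (engrave). The run is open, so emit a `<polyline>` with points (Y-flipped): 16.552,64.690 38.045,63.150 74.221,62.882 106.511,64.050 116.347,66.823.

Run 4: power S814 maps to stroke `#000000` (cut). The run returns to its start, so emit a `<polygon>` with points (Y-flipped): 41.850,177.151 57.402,45.134 174.122,215.824 173.259,20.245 121.988,27.211 216.613,97.625.

Run 5: the run's S293 means `#ff00ff` (engrave). The run is open, so emit a `<polyline>` with points (Y-flipped): 107.914,184.221 142.967,70.099 214.424,46.835 205.938,49.769.

Run 6: the run's S293 means `#ff00ff` (engrave). The run returns to its start, so emit a `<polygon>` with points (Y-flipped): 14.404,100.683 33.075,64.658 73.609,62.815 95.472,96.997 76.801,133.022 36.267,134.865.

Run 7: power S508 maps to stroke `#ff0000` (score). The run is open, so emit a `<polyline>` with points (Y-flipped): 131.117,153.853 194.485,52.089 58.220,7.604 131.445,188.928 69.165,36.520.

<svg xmlns="http://www.w3.org/2000/svg" width="248.184mm" height="260.093mm" viewBox="0 0 248.184 260.093">
  <polyline points="227.823,238.256 224.842,232.716 215.112,202.701 209.394,171.788 218.445,163.553" fill="none" stroke="#ff00ff"/>
  <polygon points="99.881,113.403 193.709,113.403 193.709,163.160 99.881,163.160" fill="none" stroke="#000000"/>
  <polyline points="16.552,64.690 38.045,63.150 74.221,62.882 106.511,64.050 116.347,66.823" fill="none" stroke="#ff00ff"/>
  <polygon points="41.850,177.151 57.402,45.134 174.122,215.824 173.259,20.245 121.988,27.211 216.613,97.625" fill="none" stroke="#000000"/>
  <polyline points="107.914,184.221 142.967,70.099 214.424,46.835 205.938,49.769" fill="none" stroke="#ff00ff"/>
  <polygon points="14.404,100.683 33.075,64.658 73.609,62.815 95.472,96.997 76.801,133.022 36.267,134.865" fill="none" stroke="#ff00ff"/>
  <polyline points="131.117,153.853 194.485,52.089 58.220,7.604 131.445,188.928 69.165,36.520" fill="none" stroke="#ff0000"/>
</svg>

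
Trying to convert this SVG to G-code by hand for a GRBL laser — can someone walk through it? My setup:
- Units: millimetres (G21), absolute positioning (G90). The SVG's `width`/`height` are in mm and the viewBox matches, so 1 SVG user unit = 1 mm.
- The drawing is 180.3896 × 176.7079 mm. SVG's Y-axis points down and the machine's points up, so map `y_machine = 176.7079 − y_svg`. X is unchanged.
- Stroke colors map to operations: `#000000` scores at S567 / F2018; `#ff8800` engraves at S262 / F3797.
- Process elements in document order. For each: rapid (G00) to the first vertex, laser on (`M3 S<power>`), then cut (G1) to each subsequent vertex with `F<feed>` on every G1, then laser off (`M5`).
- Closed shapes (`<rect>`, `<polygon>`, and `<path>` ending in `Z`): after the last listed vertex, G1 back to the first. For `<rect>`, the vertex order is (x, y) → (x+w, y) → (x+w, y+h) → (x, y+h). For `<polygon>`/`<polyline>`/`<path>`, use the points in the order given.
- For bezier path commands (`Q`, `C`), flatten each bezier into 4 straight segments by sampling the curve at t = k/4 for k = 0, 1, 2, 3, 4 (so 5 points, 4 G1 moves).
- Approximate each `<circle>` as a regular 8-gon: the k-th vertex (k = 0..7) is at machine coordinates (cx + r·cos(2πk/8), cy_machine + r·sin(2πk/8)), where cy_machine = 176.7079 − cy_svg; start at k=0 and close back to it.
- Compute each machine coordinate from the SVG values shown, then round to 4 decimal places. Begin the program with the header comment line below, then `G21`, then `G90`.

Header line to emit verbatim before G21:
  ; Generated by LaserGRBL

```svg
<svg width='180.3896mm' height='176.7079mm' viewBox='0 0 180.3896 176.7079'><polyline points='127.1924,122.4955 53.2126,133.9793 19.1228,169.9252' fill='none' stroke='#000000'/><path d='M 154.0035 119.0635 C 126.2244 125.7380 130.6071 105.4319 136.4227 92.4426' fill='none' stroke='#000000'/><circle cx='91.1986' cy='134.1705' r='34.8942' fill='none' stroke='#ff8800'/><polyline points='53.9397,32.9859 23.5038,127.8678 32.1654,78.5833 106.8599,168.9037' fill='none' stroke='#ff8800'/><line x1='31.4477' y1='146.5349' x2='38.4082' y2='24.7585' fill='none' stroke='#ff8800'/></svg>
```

; Generated by LaserGRBL
G21
G90
G00 X127.1924 Y54.2124
M3 S567
G1 X53.2126 Y42.7286 F2018
G1 X19.1228 Y6.7827 F2018
M5
G00 X154.0035 Y57.6444
M3 S567
G1 X138.7194 Y57.1615 F2018
G1 X132.6151 Y63.5809 F2018
G1 X132.8098 Y73.6873 F2018
G1 X136.4227 Y84.2653 F2018
M5
G00 X126.0928 Y42.5374
M3 S262
G1 X115.8725 Y67.2113 F3797
G1 X91.1986 Y77.4316 F3797
G1 X66.5247 Y67.2113 F3797
G1 X56.3044 Y42.5374 F3797
G1 X66.5247 Y17.8635 F3797
G1 X91.1986 Y7.6432 F3797
G1 X115.8725 Y17.8635 F3797
G1 X126.0928 Y42.5374 F3797
M5
G00 X53.9397 Y143.7220
M3 S262
G1 X23.5038 Y48.8401 F3797
G1 X32.1654 Y98.1246 F3797
G1 X106.8599 Y7.8042 F3797
M5
G00 X31.4477 Y30.1730
M3 S262
G1 X38.4082 Y151.9494 F3797
M5

viewBox `0 0 180.3896 176.7079` with mm width/height → 1 unit = 1 mm. Flip: y_m = 176.7079 − y_svg.

**Shape 1** — `<polyline>` open polyline, stroke `#000000` → score (S567, F2018). Machine vertices: (127.1924,54.2124) → (53.2126,42.7286) → (19.1228,6.7827). Open path.

**Shape 2** — `<path>` cubic bezier, stroke `#000000` → score (S567, F2018). Control points (SVG): P0=(154.0035,119.0635), P1=(126.2244,125.7380), P2=(130.6071,105.4319), P3=(136.4227,92.4426); sampled at t=k/4. Machine vertices: (154.0035,57.6444) → (138.7194,57.1615) → (132.6151,63.5809) → (132.8098,73.6873) → (136.4227,84.2653). Open path.

**Shape 3** — `<circle>` circle, stroke `#ff8800` → engrave (S262, F3797). Machine vertices: (126.0928,42.5374) → (115.8725,67.2113) → (91.1986,77.4316) → (66.5247,67.2113) → (56.3044,42.5374) → (66.5247,17.8635) → (91.1986,7.6432) → (115.8725,17.8635) → (126.0928,42.5374). Closed: final G1 returns to the first vertex.

**Shape 4** — `<polyline>` open polyline, stroke `#ff8800` → engrave (S262, F3797). Machine vertices: (53.9397,143.7220) → (23.5038,48.8401) → (32.1654,98.1246) → (106.8599,7.8042). Open path.

**Shape 5** — `<line>` line segment, stroke `#ff8800` → engrave (S262, F3797). Machine vertices: (31.4477,30.1730) → (38.4082,151.9494). Open path.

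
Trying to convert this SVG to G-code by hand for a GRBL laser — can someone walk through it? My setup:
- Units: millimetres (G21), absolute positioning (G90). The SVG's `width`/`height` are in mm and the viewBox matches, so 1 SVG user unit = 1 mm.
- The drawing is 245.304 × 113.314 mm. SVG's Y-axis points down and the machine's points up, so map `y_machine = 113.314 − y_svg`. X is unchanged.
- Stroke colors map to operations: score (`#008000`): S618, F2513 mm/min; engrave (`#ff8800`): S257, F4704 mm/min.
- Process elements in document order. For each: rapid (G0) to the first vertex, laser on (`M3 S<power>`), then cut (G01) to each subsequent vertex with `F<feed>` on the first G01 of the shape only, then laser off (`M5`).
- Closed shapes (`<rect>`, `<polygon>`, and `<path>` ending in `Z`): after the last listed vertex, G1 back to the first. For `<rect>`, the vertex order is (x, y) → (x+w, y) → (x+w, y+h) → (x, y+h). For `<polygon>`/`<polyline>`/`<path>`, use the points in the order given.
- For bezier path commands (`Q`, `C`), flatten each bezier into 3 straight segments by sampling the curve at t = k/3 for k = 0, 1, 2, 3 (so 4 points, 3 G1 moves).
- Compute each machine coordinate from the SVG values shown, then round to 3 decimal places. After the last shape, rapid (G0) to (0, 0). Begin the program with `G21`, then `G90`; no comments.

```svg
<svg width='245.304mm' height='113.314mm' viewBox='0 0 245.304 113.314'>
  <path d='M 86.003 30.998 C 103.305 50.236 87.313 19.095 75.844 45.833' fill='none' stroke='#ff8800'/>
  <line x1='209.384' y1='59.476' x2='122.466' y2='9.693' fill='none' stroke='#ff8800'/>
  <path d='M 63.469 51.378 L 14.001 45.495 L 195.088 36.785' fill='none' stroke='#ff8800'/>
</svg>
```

G21
G90
G0 X86.003 Y82.316
M3 S257
G01 X93.608 Y75.861 F4704
G01 X87.420 Y78.936
G01 X75.844 Y67.481
M5
G0 X209.384 Y53.838
M3 S257
G01 X122.466 Y103.621 F4704
M5
G0 X63.469 Y61.936
M3 S257
G01 X14.001 Y67.819 F4704
G01 X195.088 Y76.529
M5
G0 X0.000 Y0.000

1 u = 1 mm; y_m = 113.314 − y.

[1] `<path>` cubic bezier, #ff8800→engrave S257 F4704: (86.003,82.316) → (93.608,75.861) → (87.420,78.936) → (75.844,67.481)

[2] `<line>` line segment, #ff8800→engrave S257 F4704: (209.384,53.838) → (122.466,103.621)

[3] `<path>` open polyline, #ff8800→engrave S257 F4704: (63.469,61.936) → (14.001,67.819) → (195.088,76.529)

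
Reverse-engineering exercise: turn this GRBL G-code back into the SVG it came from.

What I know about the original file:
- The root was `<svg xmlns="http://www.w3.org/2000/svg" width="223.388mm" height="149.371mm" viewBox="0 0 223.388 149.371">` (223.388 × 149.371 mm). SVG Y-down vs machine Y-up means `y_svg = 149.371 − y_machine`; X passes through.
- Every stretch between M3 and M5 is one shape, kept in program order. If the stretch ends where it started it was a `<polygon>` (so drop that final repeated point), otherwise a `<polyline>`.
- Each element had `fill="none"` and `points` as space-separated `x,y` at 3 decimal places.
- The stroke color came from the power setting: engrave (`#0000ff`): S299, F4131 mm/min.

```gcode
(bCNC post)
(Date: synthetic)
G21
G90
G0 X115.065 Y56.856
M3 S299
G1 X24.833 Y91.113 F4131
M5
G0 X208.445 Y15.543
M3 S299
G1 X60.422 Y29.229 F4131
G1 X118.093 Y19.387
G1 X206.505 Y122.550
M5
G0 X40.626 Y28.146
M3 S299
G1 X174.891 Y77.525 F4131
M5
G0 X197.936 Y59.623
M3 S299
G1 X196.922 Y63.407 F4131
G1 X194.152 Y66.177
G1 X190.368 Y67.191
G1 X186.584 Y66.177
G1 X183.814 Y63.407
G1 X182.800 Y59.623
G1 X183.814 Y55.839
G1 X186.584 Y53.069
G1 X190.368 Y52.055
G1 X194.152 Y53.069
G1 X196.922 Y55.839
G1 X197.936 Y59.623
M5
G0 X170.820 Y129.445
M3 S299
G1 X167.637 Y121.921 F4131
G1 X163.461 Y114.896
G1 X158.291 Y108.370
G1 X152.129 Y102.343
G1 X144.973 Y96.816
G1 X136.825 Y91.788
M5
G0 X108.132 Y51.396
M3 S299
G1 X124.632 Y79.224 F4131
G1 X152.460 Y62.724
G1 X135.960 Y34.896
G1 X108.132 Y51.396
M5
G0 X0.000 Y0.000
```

<svg xmlns="http://www.w3.org/2000/svg" width="223.388mm" height="149.371mm" viewBox="0 0 223.388 149.371">
  <polyline points="115.065,92.515 24.833,58.258" fill="none" stroke="#0000ff"/>
  <polyline points="208.445,133.828 60.422,120.142 118.093,129.984 206.505,26.821" fill="none" stroke="#0000ff"/>
  <polyline points="40.626,121.225 174.891,71.846" fill="none" stroke="#0000ff"/>
  <polygon points="197.936,89.748 196.922,85.964 194.152,83.194 190.368,82.180 186.584,83.194 183.814,85.964 182.800,89.748 183.814,93.532 186.584,96.302 190.368,97.316 194.152,96.302 196.922,93.532" fill="none" stroke="#0000ff"/>
  <polyline points="170.820,19.926 167.637,27.450 163.461,34.475 158.291,41.001 152.129,47.028 144.973,52.555 136.825,57.583" fill="none" stroke="#0000ff"/>
  <polygon points="108.132,97.975 124.632,70.147 152.460,86.647 135.960,114.475" fill="none" stroke="#0000ff"/>
</svg>

Machine Y-up, SVG Y-down with viewBox height 149.371, so y_svg = 149.371 − y_machine; X carries over. Every run uses S299, so all elements get stroke `#0000ff` (engrave).

Run 1: The run is open, so emit a `<polyline>` with points (Y-flipped): 115.065,92.515 24.833,58.258.

Run 2: The run is open, so emit a `<polyline>` with points (Y-flipped): 208.445,133.828 60.422,120.142 118.093,129.984 206.505,26.821.

Run 3: The run is open, so emit a `<polyline>` with points (Y-flipped): 40.626,121.225 174.891,71.846.

Run 4: The run returns to its start, so emit a `<polygon>` with points (Y-flipped): 197.936,89.748 196.922,85.964 194.152,83.194 190.368,82.180 186.584,83.194 183.814,85.964 182.800,89.748 183.814,93.532 186.584,96.302 190.368,97.316 194.152,96.302 196.922,93.532.

Run 5: The run is open, so emit a `<polyline>` with points (Y-flipped): 170.820,19.926 167.637,27.450 163.461,34.475 158.291,41.001 152.129,47.028 144.973,52.555 136.825,57.583.

Run 6: The run returns to its start, so emit a `<polygon>` with points (Y-flipped): 108.132,97.975 124.632,70.147 152.460,86.647 135.960,114.475.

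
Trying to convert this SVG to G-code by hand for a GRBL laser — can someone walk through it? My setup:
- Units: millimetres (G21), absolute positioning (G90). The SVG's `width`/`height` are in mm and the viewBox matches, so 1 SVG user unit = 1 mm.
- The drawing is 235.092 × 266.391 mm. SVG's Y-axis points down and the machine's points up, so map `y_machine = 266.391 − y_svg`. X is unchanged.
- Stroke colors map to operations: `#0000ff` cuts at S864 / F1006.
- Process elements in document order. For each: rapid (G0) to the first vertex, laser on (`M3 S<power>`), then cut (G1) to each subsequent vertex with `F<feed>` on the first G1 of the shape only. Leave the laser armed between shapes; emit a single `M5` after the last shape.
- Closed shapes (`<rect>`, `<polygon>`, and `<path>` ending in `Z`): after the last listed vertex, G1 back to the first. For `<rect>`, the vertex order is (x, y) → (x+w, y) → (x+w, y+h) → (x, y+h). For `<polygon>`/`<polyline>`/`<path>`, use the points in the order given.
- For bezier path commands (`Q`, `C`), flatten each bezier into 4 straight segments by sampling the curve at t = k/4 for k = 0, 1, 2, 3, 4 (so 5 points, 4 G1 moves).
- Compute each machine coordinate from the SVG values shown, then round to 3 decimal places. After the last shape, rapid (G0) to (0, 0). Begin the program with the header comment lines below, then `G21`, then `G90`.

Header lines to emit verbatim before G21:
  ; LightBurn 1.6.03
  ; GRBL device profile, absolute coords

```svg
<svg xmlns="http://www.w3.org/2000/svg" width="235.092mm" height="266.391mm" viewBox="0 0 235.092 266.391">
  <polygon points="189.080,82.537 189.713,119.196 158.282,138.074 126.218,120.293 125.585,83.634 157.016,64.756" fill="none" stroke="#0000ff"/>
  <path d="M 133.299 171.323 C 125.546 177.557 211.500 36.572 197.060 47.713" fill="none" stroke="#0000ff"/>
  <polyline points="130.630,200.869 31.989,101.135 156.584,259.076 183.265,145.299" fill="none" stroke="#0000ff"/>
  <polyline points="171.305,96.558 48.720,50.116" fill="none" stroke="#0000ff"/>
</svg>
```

1 u = 1 mm; y_m = 266.391 − y.

[1] `<polygon>` regular polygon, #0000ff→cut S864 F1006: (189.080,183.854) → (189.713,147.195) → (158.282,128.317) → (126.218,146.098) → (125.585,182.757) → (157.016,201.635) → (189.080,183.854) (closed)

[2] `<path>` cubic bezier, #0000ff→cut S864 F1006: (133.299,95.068) → (142.021,113.319) → (167.687,158.713) → (192.099,203.187) → (197.060,218.678)

[3] `<polyline>` open polyline, #0000ff→cut S864 F1006: (130.630,65.522) → (31.989,165.256) → (156.584,7.315) → (183.265,121.092)

[4] `<polyline>` line segment, #0000ff→cut S864 F1006: (171.305,169.833) → (48.720,216.275)

; LightBurn 1.6.03
; GRBL device profile, absolute coords
G21
G90
G0 X189.080 Y183.854
M3 S864
G1 X189.713 Y147.195 F1006
G1 X158.282 Y128.317
G1 X126.218 Y146.098
G1 X125.585 Y182.757
G1 X157.016 Y201.635
G1 X189.080 Y183.854
G0 X133.299 Y95.068
M3 S864
G1 X142.021 Y113.319 F1006
G1 X167.687 Y158.713
G1 X192.099 Y203.187
G1 X197.060 Y218.678
G0 X130.630 Y65.522
M3 S864
G1 X31.989 Y165.256 F1006
G1 X156.584 Y7.315
G1 X183.265 Y121.092
G0 X171.305 Y169.833
M3 S864
G1 X48.720 Y216.275 F1006
M5
G0 X0.000 Y0.000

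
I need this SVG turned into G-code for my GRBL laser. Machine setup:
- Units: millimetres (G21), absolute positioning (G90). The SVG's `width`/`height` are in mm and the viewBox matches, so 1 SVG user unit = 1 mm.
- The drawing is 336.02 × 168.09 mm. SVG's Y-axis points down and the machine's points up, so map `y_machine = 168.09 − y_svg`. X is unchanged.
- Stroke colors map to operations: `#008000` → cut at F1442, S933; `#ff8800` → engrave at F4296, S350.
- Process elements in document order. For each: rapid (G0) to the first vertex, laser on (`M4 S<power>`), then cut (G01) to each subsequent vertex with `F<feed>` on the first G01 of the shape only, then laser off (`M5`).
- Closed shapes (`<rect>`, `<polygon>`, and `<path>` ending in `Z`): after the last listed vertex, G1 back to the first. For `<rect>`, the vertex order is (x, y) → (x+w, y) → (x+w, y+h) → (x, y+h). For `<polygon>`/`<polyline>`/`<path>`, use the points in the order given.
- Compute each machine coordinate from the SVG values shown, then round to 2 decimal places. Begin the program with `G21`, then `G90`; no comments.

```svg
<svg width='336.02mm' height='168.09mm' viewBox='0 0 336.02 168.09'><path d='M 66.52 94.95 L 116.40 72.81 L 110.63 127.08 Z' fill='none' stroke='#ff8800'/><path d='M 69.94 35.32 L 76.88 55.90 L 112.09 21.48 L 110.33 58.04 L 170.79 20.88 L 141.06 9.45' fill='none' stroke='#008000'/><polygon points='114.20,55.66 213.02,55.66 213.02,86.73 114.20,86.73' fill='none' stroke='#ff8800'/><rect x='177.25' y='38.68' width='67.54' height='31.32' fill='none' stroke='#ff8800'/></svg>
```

G21
G90
G0 X66.52 Y73.14
M4 S350
G01 X116.40 Y95.28 F4296
G01 X110.63 Y41.01
G01 X66.52 Y73.14
M5
G0 X69.94 Y132.77
M4 S933
G01 X76.88 Y112.19 F1442
G01 X112.09 Y146.61
G01 X110.33 Y110.05
G01 X170.79 Y147.21
G01 X141.06 Y158.64
M5
G0 X114.20 Y112.43
M4 S350
G01 X213.02 Y112.43 F4296
G01 X213.02 Y81.36
G01 X114.20 Y81.36
G01 X114.20 Y112.43
M5
G0 X177.25 Y129.41
M4 S350
G01 X244.79 Y129.41 F4296
G01 X244.79 Y98.09
G01 X177.25 Y98.09
G01 X177.25 Y129.41
M5

viewBox `0 0 336.02 168.09` with mm width/height → 1 unit = 1 mm. Flip: y_m = 168.09 − y_svg.

**Shape 1** — `<path>` regular polygon, stroke `#ff8800` → engrave (S350, F4296). Machine vertices: (66.52,73.14) → (116.40,95.28) → (110.63,41.01) → (66.52,73.14). Closed: final G1 returns to the first vertex.

**Shape 2** — `<path>` open polyline, stroke `#008000` → cut (S933, F1442). Machine vertices: (69.94,132.77) → (76.88,112.19) → (112.09,146.61) → (110.33,110.05) → (170.79,147.21) → (141.06,158.64). Open path.

**Shape 3** — `<polygon>` rectangle, stroke `#ff8800` → engrave (S350, F4296). Machine vertices: (114.20,112.43) → (213.02,112.43) → (213.02,81.36) → (114.20,81.36) → (114.20,112.43). Closed: final G1 returns to the first vertex.

**Shape 4** — `<rect>` rectangle, stroke `#ff8800` → engrave (S350, F4296). Machine vertices: (177.25,129.41) → (244.79,129.41) → (244.79,98.09) → (177.25,98.09) → (177.25,129.41). Closed: final G1 returns to the first vertex.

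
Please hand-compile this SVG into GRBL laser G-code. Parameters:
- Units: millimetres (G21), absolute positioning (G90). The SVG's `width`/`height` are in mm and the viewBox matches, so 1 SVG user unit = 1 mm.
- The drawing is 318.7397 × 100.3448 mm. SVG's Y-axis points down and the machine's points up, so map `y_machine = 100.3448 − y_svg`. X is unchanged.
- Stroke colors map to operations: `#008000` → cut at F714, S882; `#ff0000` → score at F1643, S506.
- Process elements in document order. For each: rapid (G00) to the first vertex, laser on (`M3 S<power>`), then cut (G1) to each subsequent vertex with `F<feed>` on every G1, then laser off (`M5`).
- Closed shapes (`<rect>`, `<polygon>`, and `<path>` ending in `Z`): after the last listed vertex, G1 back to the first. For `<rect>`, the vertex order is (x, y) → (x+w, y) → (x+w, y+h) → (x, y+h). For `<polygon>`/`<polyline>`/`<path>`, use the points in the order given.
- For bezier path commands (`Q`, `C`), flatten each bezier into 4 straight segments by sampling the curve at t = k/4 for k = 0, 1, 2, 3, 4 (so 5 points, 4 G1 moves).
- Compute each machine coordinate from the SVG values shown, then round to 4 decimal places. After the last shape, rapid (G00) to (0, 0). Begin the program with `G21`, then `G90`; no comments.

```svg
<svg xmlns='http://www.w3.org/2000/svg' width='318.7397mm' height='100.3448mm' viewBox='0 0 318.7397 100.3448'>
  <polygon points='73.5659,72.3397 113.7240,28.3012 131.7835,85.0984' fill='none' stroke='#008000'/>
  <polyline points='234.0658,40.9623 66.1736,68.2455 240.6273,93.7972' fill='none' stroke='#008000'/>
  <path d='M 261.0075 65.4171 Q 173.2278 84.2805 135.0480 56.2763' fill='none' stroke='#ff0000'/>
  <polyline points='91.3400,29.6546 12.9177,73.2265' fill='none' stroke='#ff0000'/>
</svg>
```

Since the viewBox matches the mm dimensions, user units are millimetres directly. The only transform is the Y-flip y_m = 100.3448 − y_svg.

Shape 1 is a regular polygon drawn with `<polygon>`. Its stroke #008000 means cut at S882, F714. After flipping Y the toolpath is (73.5659,28.0051) → (113.7240,72.0436) → (131.7835,15.2464) → (73.5659,28.0051), returning to the start.

Shape 2 is a open polyline drawn with `<polyline>`. Its stroke #008000 means cut at S882, F714. After flipping Y the toolpath is (234.0658,59.3825) → (66.1736,32.0993) → (240.6273,6.5476).

Shape 3 is a quadratic bezier drawn with `<path>`. Its stroke #ff0000 means score at S506, F1643. After flipping Y the toolpath is (261.0075,34.9277) → (220.2176,28.4252) → (185.6278,27.7812) → (157.2379,32.9956) → (135.0480,44.0685).

Shape 4 is a line segment drawn with `<polyline>`. Its stroke #ff0000 means score at S506, F1643. After flipping Y the toolpath is (91.3400,70.6902) → (12.9177,27.1183).

G21
G90
G00 X73.5659 Y28.0051
M3 S882
G1 X113.7240 Y72.0436 F714
G1 X131.7835 Y15.2464 F714
G1 X73.5659 Y28.0051 F714
M5
G00 X234.0658 Y59.3825
M3 S882
G1 X66.1736 Y32.0993 F714
G1 X240.6273 Y6.5476 F714
M5
G00 X261.0075 Y34.9277
M3 S506
G1 X220.2176 Y28.4252 F1643
G1 X185.6278 Y27.7812 F1643
G1 X157.2379 Y32.9956 F1643
G1 X135.0480 Y44.0685 F1643
M5
G00 X91.3400 Y70.6902
M3 S506
G1 X12.9177 Y27.1183 F1643
M5
G00 X0.0000 Y0.0000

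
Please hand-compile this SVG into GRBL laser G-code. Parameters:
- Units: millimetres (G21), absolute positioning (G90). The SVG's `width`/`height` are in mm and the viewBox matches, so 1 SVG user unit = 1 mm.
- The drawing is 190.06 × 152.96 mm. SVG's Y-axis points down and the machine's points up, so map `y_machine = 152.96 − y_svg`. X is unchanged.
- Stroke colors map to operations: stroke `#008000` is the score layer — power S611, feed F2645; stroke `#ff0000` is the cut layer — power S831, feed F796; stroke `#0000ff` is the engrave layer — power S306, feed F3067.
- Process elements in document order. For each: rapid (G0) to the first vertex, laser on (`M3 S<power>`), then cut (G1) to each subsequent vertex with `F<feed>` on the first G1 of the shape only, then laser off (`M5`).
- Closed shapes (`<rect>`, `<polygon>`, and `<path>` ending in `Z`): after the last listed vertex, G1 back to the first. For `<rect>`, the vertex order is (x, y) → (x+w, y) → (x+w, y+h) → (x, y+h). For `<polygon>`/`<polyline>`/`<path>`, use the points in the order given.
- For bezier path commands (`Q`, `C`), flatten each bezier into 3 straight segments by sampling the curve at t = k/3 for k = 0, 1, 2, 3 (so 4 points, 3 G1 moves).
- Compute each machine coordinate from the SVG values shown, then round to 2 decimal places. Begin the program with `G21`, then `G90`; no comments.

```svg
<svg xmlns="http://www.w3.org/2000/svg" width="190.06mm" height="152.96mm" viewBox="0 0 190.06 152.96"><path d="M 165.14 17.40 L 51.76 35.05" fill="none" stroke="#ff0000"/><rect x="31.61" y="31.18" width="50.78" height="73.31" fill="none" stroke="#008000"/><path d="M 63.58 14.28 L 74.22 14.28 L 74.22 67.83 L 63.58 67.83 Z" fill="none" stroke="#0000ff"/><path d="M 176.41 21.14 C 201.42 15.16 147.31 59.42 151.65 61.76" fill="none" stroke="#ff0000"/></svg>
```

G21
G90
G0 X165.14 Y135.56
M3 S831
G1 X51.76 Y117.91 F796
M5
G0 X31.61 Y121.78
M3 S611
G1 X82.39 Y121.78 F2645
G1 X82.39 Y48.47
G1 X31.61 Y48.47
G1 X31.61 Y121.78
M5
G0 X63.58 Y138.68
M3 S306
G1 X74.22 Y138.68 F3067
G1 X74.22 Y85.13
G1 X63.58 Y85.13
G1 X63.58 Y138.68
M5
G0 X176.41 Y131.82
M3 S831
G1 X180.14 Y124.47 F796
G1 X161.70 Y104.10
G1 X151.65 Y91.20
M5

1 u = 1 mm; y_m = 152.96 − y.

[1] `<path>` line segment, #ff0000→cut S831 F796: (165.14,135.56) → (51.76,117.91)

[2] `<rect>` rectangle, #008000→score S611 F2645: (31.61,121.78) → (82.39,121.78) → (82.39,48.47) → (31.61,48.47) → (31.61,121.78) (closed)

[3] `<path>` rectangle, #0000ff→engrave S306 F3067: (63.58,138.68) → (74.22,138.68) → (74.22,85.13) → (63.58,85.13) → (63.58,138.68) (closed)

[4] `<path>` cubic bezier, #ff0000→cut S831 F796: (176.41,131.82) → (180.14,124.47) → (161.70,104.10) → (151.65,91.20)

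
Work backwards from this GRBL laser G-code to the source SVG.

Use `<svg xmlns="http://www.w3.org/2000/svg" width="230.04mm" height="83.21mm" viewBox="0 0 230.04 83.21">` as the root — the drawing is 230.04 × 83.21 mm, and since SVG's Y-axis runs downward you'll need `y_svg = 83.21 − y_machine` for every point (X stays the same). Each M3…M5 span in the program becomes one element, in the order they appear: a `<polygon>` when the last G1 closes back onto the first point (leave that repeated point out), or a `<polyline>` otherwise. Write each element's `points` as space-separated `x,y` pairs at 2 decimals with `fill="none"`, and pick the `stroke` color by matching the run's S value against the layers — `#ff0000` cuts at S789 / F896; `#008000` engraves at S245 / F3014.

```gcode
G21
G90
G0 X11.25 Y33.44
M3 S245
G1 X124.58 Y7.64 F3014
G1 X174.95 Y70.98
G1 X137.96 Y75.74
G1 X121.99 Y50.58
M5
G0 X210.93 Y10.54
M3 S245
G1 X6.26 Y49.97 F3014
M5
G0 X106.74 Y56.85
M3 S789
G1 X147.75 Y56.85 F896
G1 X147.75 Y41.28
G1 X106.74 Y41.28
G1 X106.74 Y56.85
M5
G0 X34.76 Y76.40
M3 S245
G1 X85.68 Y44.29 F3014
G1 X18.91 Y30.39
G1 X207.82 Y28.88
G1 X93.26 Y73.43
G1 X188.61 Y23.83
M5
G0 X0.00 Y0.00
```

<svg xmlns="http://www.w3.org/2000/svg" width="230.04mm" height="83.21mm" viewBox="0 0 230.04 83.21">
  <polyline points="11.25,49.77 124.58,75.57 174.95,12.23 137.96,7.47 121.99,32.63" fill="none" stroke="#008000"/>
  <polyline points="210.93,72.67 6.26,33.24" fill="none" stroke="#008000"/>
  <polygon points="106.74,26.36 147.75,26.36 147.75,41.93 106.74,41.93" fill="none" stroke="#ff0000"/>
  <polyline points="34.76,6.81 85.68,38.92 18.91,52.82 207.82,54.33 93.26,9.78 188.61,59.38" fill="none" stroke="#008000"/>
</svg>

Each laser-on run becomes one SVG element. Flip Y back into SVG space with y_svg = 83.21 − y_machine.

Run 1: power S245 maps to stroke `#008000` (engrave). The run is open, so emit a `<polyline>` with points (Y-flipped): 11.25,49.77 124.58,75.57 174.95,12.23 137.96,7.47 121.99,32.63.

Run 2: power S245 maps to stroke `#008000` (engrave). The run is open, so emit a `<polyline>` with points (Y-flipped): 210.93,72.67 6.26,33.24.

Run 3: S789 ⇒ cut layer `#ff0000`. The run returns to its start, so emit a `<polygon>` with points (Y-flipped): 106.74,26.36 147.75,26.36 147.75,41.93 106.74,41.93.

Run 4: S245 ⇒ engrave layer `#008000`. The run is open, so emit a `<polyline>` with points (Y-flipped): 34.76,6.81 85.68,38.92 18.91,52.82 207.82,54.33 93.26,9.78 188.61,59.38.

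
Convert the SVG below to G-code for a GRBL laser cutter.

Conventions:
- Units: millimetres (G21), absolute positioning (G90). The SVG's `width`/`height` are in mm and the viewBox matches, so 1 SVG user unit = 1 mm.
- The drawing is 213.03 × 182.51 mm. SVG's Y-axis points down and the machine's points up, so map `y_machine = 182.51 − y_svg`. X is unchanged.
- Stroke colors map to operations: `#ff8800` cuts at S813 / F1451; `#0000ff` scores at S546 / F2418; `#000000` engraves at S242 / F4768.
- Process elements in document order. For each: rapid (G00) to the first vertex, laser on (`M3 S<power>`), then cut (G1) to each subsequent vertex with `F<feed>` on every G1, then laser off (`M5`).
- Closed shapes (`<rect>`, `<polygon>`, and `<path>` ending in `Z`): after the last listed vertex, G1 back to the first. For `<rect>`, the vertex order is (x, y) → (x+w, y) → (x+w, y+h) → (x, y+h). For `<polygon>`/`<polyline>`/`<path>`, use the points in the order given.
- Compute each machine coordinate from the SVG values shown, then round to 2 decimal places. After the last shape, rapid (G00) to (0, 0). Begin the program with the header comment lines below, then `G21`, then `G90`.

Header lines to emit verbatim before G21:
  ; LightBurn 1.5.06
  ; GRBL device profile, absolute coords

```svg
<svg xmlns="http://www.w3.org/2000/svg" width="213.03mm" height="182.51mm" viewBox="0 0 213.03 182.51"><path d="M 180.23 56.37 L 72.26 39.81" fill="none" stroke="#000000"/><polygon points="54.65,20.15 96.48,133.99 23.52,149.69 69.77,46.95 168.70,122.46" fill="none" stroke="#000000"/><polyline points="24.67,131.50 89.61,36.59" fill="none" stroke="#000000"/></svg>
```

Since the viewBox matches the mm dimensions, user units are millimetres directly. The only transform is the Y-flip y_m = 182.51 − y_svg.

Shape 1 is a line segment drawn with `<path>`. Its stroke #000000 means engrave at S242, F4768. After flipping Y the toolpath is (180.23,126.14) → (72.26,142.70).

Shape 2 is a closed polygon drawn with `<polygon>`. Its stroke #000000 means engrave at S242, F4768. After flipping Y the toolpath is (54.65,162.36) → (96.48,48.52) → (23.52,32.82) → (69.77,135.56) → (168.70,60.05) → (54.65,162.36), returning to the start.

Shape 3 is a line segment drawn with `<polyline>`. Its stroke #000000 means engrave at S242, F4768. After flipping Y the toolpath is (24.67,51.01) → (89.61,145.92).

; LightBurn 1.5.06
; GRBL device profile, absolute coords
G21
G90
G00 X180.23 Y126.14
M3 S242
G1 X72.26 Y142.70 F4768
M5
G00 X54.65 Y162.36
M3 S242
G1 X96.48 Y48.52 F4768
G1 X23.52 Y32.82 F4768
G1 X69.77 Y135.56 F4768
G1 X168.70 Y60.05 F4768
G1 X54.65 Y162.36 F4768
M5
G00 X24.67 Y51.01
M3 S242
G1 X89.61 Y145.92 F4768
M5
G00 X0.00 Y0.00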